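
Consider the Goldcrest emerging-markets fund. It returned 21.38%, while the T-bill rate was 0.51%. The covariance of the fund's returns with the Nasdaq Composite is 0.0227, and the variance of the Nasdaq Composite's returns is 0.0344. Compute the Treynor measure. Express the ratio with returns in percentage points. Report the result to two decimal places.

β = Cov / Var = 0.0227 / 0.0344 = 0.6599
Treynor = (Rp − Rf) / β = (21.38% − 0.51%) / 0.6599 = 20.87 / 0.6599 = 31.6260

31.63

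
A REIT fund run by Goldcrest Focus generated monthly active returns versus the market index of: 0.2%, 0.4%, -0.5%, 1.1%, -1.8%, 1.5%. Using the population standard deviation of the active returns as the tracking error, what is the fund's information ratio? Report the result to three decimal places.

r̄ = (0.2 + 0.4 − 0.5 + 1.1 − 1.8 + 1.5) / 6 = 0.90 / 6 = 0.1500%
Population σ = √[Σ(r − r̄)² / 6] = √[7.0150 / 6] = √1.1692 = 1.0813%
IR = r̄ / tracking error = 0.1500 / 1.0813 = 0.1387

0.139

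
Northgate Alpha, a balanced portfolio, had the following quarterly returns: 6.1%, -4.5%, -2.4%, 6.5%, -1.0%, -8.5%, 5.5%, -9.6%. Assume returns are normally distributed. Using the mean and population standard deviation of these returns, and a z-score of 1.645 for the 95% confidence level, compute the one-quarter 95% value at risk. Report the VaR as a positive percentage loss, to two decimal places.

r̄ = (6.1 − 4.5 − 2.4 + 6.5 − 1 − 8.5 + 5.5 − 9.6) / 8 = -7.90 / 8 = -0.9875%
Σ(r − r̄)² = (6.1 − (-0.9875))² + (-4.5 − (-0.9875))² + … = 293.3288
σ = √[293.3288 / 8] = 6.0553%
VaR = −(r̄ − z·σ) = −(-0.9875 − 1.645 × 6.0553) = −(-10.9485) = 10.9485%

10.95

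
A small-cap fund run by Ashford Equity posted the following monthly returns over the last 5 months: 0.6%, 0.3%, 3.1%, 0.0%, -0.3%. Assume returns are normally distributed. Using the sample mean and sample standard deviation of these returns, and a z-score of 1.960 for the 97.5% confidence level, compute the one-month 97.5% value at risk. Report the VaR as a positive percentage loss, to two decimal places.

1.93

Mean return r̄ = 3.70 / 5 = 0.7400%
Sample std dev = √[7.4120 / 4] = 1.3612%
VaR = −(r̄ − z·σ) = −(0.7400 − 1.960 × 1.3612) = −(-1.9280) = 1.9280%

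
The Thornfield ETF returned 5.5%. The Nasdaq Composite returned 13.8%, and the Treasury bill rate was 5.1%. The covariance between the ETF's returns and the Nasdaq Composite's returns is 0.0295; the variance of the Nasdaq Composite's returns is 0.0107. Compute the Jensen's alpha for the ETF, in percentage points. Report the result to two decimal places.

-23.59

β = Cov / Var = 0.0295 / 0.0107 = 2.7570
E[R] = Rf + β(Rm − Rf) = 5.1% + 2.7570 × (13.8% − 5.1%) = 29.0859%
α = Rp − E[R] = 5.5% − 29.0859% = -23.5859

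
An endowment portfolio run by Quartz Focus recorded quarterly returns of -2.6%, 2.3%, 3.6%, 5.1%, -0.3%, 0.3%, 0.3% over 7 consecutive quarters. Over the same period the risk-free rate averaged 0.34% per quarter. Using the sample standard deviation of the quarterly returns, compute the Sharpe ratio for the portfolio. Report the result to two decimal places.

0.35

r̄ = (-2.6 + 2.3 + 3.6 + 5.1 − 0.3 + 0.3 + 0.3) / 7 = 1.2429%
Σ(r − r̄)² = 40.4771; sample σ = √(40.4771/6) = 2.5973%
Sharpe = (r̄ − rf) / σ = (1.2429 − 0.34) / 2.5973 = 0.9029 / 2.5973 = 0.3476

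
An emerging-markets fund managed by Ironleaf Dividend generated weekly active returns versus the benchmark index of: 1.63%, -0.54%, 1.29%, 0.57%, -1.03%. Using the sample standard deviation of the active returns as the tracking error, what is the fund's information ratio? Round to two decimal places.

0.33

μ = (1.63 − 0.54 + 1.29 + 0.57 − 1.03) / 5 = 0.3840%
Σ(r − μ)² = (1.63 − 0.3840)² + (-0.54 − 0.3840)² + (1.29 − 0.3840)² + … = 5.2611
σ = √[5.2611 / 4] = 1.1469%
IR = μ / tracking error = 0.3840 / 1.1469 = 0.3348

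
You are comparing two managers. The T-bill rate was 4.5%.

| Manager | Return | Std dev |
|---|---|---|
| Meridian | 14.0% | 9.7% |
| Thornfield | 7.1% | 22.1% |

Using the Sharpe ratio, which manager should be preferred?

Meridian: Sharpe ratio = (14.0% − 4.5%) / 9.7% = 0.979
Thornfield: Sharpe ratio = (7.1% − 4.5%) / 22.1% = 0.118
Highest: Meridian (0.979).

Meridian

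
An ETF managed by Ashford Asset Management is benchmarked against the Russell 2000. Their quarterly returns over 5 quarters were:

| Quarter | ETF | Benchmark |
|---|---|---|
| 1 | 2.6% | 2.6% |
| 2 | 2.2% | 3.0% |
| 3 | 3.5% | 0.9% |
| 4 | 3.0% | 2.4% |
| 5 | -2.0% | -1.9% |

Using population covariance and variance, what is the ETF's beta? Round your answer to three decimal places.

0.898

r̄p = 1.8600%,  r̄m = 1.4000%
Cov = Σ(rp − r̄p)(rm − r̄m) / 5 = 2.8980
Var(rm) = Σ(rm − r̄m)² / 5 = 3.2280
β = Cov / Var = 2.8980 / 3.2280 = 0.8978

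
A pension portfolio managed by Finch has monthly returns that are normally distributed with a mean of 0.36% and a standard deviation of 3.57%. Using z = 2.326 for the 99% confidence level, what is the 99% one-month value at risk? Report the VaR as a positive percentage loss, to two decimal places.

7.94

VaR (as % loss) = −(μ − z·σ) = −(0.36% − 2.326 × 3.57%) = −(-7.94382%) = 7.94382%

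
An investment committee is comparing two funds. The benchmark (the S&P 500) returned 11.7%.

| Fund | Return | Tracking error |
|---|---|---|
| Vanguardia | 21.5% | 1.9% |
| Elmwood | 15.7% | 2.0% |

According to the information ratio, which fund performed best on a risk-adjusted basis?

Vanguardia

Vanguardia: IR = (21.5% − 11.7%) / 1.9% = 5.158
Elmwood: IR = (15.7% − 11.7%) / 2.0% = 2.000
Highest: Vanguardia (5.158).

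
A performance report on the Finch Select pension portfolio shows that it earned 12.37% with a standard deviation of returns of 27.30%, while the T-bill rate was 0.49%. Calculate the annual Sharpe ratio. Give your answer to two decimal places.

0.44

Sharpe = (Rp − Rf) / σp = (12.37% − 0.49%) / 27.30% = 11.88% / 27.30% = 0.4352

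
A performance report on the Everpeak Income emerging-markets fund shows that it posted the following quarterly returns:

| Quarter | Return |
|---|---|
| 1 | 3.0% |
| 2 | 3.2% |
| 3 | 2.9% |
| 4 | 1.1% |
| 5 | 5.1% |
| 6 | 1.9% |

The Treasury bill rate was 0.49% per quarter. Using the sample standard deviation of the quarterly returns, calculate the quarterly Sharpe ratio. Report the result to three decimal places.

μ = (3 + 3.2 + 2.9 + 1.1 + 5.1 + 1.9) / 6 = 17.20 / 6 = 2.8667%
Sample std dev = √[9.1733 / 5] = 1.3545%
Sharpe = (μ − rf) / σ = (2.8667 − 0.49) / 1.3545 = 2.3767 / 1.3545 = 1.7547

1.755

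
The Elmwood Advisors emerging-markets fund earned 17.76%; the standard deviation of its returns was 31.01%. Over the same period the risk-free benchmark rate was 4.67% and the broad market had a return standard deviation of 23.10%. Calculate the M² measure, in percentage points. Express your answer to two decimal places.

14.42

Sharpe = (Rp − Rf) / σp = (17.76% − 4.67%) / 31.01% = 0.4221
M² = Rf + Sharpe × σm = 4.67% + 0.4221 × 23.10% = 14.4205%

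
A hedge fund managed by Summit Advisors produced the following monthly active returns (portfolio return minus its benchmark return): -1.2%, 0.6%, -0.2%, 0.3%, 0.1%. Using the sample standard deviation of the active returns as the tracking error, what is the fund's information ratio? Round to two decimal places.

-0.12

Mean return μ = -0.40 / 5 = -0.0800%
Σ(r − μ)² = (-1.2 − (-0.0800))² + (0.6 − (-0.0800))² + (-0.2 − (-0.0800))² + … = 1.9080
σ = √[1.9080 / 4] = 0.6907%
IR = μ / tracking error = -0.0800 / 0.6907 = -0.1158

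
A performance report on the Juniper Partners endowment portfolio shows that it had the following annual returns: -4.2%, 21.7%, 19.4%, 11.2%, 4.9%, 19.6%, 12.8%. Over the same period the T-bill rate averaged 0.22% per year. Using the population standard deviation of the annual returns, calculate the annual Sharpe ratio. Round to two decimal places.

r̄ = (-4.2 + 21.7 + 19.4 + 11.2 + 4.9 + 19.6 + 12.8) / 7 = 85.40 / 7 = 12.2000%
Σ(r − r̄)² = 520.4600; population σ = √(520.4600/7) = 8.6227%
Sharpe = (r̄ − rf) / σ = (12.2000 − 0.22) / 8.6227 = 11.9800 / 8.6227 = 1.3894

1.39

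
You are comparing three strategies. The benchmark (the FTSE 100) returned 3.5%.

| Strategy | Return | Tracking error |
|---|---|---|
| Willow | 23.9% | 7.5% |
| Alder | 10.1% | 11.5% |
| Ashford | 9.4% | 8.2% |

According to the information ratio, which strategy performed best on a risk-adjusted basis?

Willow

Willow: IR = (23.9% − 3.5%) / 7.5% = 2.720
Alder: IR = (10.1% − 3.5%) / 11.5% = 0.574
Ashford: IR = (9.4% − 3.5%) / 8.2% = 0.720
Highest: Willow (2.720).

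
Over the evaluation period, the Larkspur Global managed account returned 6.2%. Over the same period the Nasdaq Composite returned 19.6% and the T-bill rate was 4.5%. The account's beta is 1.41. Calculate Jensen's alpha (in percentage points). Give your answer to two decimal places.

-19.59

CAPM expected return = Rf + β(Rm − Rf) = 4.5% + 1.41 × (19.6% − 4.5%) = 4.5 + 1.41 × 15.10 = 25.7910%
Jensen's α = Rp − E[R] = 6.2% − 25.7910% = -19.5910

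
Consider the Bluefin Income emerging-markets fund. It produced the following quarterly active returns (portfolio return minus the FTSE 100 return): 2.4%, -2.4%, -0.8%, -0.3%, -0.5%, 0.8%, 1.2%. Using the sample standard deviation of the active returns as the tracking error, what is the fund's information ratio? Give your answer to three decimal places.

0.037

r̄ = (2.4 − 2.4 − 0.8 − 0.3 − 0.5 + 0.8 + 1.2) / 7 = 0.0571%
Sample std dev = √[14.5571 / 6] = 1.5576%
IR = r̄ / tracking error = 0.0571 / 1.5576 = 0.0367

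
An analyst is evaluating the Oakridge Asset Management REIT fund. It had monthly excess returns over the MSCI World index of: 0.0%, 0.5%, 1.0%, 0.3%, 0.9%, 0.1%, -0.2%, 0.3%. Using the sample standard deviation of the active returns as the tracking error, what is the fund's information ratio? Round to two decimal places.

μ = (0 + 0.5 + 1 + 0.3 + 0.9 + 0.1 − 0.2 + 0.3) / 8 = 0.3625%
Σ(r − μ)² = (0 − 0.3625)² + (0.5 − 0.3625)² + … = 1.2388
sample σ = √(1.2388 / 7) = √0.1770 = 0.4207%
IR = μ / tracking error = 0.3625 / 0.4207 = 0.8617

0.86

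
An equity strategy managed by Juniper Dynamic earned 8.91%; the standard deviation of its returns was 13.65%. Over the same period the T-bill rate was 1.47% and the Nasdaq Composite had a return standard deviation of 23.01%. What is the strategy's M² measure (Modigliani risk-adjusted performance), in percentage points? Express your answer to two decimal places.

14.01

Sharpe = (Rp − Rf) / σp = (8.91% − 1.47%) / 13.65% = 0.5451
M² = Rf + Sharpe × σm = 1.47% + 0.5451 × 23.01% = 14.0128%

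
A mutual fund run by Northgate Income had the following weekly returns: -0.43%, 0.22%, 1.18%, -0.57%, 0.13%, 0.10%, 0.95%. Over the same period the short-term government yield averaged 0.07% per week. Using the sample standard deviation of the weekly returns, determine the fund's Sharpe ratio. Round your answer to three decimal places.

0.240

r̄ = (-0.43 + 0.22 + 1.18 − 0.57 + 0.13 + 0.1 + 0.95) / 7 = 1.580 / 7 = 0.2257%
Sample σ = √[Σ(r − r̄)² / 6] = √[2.5234 / 6] = √0.4206 = 0.6485%
Sharpe = (r̄ − rf) / σ = (0.2257 − 0.07) / 0.6485 = 0.1557 / 0.6485 = 0.2401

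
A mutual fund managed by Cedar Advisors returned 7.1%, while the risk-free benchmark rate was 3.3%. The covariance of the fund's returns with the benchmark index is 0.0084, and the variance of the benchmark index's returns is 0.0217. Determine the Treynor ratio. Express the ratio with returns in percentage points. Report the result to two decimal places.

β = Cov / Var = 0.0084 / 0.0217 = 0.3871
Treynor = (Rp − Rf) / β = (7.1% − 3.3%) / 0.3871 = 3.80 / 0.3871 = 9.8166

9.82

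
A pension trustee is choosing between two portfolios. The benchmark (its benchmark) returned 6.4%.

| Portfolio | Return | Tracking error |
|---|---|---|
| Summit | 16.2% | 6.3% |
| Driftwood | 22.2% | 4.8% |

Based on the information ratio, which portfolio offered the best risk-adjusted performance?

Driftwood

Summit: IR = (16.2% − 6.4%) / 6.3% = 1.556
Driftwood: IR = (22.2% − 6.4%) / 4.8% = 3.292
Highest: Driftwood (3.292).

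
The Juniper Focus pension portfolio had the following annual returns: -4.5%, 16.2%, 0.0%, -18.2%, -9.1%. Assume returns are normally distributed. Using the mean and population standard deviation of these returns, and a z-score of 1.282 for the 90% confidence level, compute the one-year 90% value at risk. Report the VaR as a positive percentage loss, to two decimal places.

17.72

Mean return μ = -15.60 / 5 = -3.1200%
Σ(r − μ)² = (-4.5 − (-3.1200))² + (16.2 − (-3.1200))² + … = 648.0680
population σ = √(648.0680 / 5) = √129.6136 = 11.3848%
VaR = −(μ − z·σ) = −(-3.1200 − 1.282 × 11.3848) = −(-17.7153) = 17.7153%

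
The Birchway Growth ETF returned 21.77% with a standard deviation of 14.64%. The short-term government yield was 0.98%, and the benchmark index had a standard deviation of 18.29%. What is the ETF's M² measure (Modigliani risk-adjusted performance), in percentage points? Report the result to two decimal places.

26.95

Sharpe = (Rp − Rf) / σp = (21.77% − 0.98%) / 14.64% = 1.4201
M² = Rf + Sharpe × σm = 0.98% + 1.4201 × 18.29% = 26.9536%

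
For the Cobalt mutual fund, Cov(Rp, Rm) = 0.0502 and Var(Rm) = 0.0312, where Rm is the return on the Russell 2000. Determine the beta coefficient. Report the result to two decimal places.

β = Cov(Rp, Rm) / Var(Rm) = 0.0502 / 0.0312 = 1.6090

1.61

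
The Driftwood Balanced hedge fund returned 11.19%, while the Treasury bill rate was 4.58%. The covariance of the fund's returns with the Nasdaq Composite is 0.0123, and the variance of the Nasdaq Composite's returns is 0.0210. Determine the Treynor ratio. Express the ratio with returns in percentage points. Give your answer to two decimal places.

β = Cov / Var = 0.0123 / 0.0210 = 0.5857
Treynor = (Rp − Rf) / β = (11.19% − 4.58%) / 0.5857 = 6.61 / 0.5857 = 11.2856

11.29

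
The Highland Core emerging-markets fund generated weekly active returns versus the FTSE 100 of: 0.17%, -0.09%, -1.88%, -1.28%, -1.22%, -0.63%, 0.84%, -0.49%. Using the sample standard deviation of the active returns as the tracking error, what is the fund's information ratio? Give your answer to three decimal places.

μ = (0.17 − 0.09 − 1.88 − 1.28 − 1.22 − 0.63 + 0.84 − 0.49) / 8 = -0.5725%
Σ(r − μ)² = (0.17 − (-0.5725))² + (-0.09 − (-0.5725))² + (-1.88 − (-0.5725))² + … = 5.4188
sample σ = √(5.4188 / 7) = √0.7741 = 0.8798%
IR = μ / tracking error = -0.5725 / 0.8798 = -0.6507

-0.651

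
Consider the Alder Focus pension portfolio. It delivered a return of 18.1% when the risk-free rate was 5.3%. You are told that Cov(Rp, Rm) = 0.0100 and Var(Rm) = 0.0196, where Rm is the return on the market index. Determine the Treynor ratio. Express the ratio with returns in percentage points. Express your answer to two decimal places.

25.09

β = Cov / Var = 0.0100 / 0.0196 = 0.5102
Treynor = (Rp − Rf) / β = (18.1% − 5.3%) / 0.5102 = 12.80 / 0.5102 = 25.0882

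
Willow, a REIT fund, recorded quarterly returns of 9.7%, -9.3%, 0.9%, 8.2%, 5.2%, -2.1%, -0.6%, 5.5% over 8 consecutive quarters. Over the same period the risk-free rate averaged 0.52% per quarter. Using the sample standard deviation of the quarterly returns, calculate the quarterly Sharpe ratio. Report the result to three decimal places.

0.267

r̄ = (9.7 − 9.3 + 0.9 + 8.2 + 5.2 − 2.1 − 0.6 + 5.5) / 8 = 2.1875%
Sample std dev = √[272.4088 / 7] = 6.2382%
Sharpe = (r̄ − rf) / σ = (2.1875 − 0.52) / 6.2382 = 1.6675 / 6.2382 = 0.2673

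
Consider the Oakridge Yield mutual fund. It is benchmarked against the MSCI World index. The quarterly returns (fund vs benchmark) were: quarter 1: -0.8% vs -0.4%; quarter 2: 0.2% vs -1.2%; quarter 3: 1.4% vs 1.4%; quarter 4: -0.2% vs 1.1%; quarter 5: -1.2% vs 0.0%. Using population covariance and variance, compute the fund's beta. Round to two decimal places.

r̄p = -0.1200%,  r̄m = 0.1800%
Cov = Σ(rp − r̄p)(rm − r̄m) / 5 = 0.3856
Var(rm) = Σ(rm − r̄m)² / 5 = 0.9216
β = Cov / Var = 0.3856 / 0.9216 = 0.4184

0.42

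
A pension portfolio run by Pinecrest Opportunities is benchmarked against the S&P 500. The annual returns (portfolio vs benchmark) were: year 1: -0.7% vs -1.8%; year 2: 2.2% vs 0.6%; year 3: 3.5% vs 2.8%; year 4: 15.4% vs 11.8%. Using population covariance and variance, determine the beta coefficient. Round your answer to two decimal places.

1.19

r̄p = 5.1000%,  r̄m = 3.3500%
Cov = Σ(rp − r̄p)(rm − r̄m) / 4 = 31.4400
Var(rm) = Σ(rm − r̄m)² / 4 = 26.4475
β = Cov / Var = 31.4400 / 26.4475 = 1.1888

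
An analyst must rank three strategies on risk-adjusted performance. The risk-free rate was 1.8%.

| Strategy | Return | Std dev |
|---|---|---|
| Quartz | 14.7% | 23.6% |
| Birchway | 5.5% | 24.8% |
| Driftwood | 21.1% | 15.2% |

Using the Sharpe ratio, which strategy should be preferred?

Driftwood

Quartz: Sharpe ratio = (14.7% − 1.8%) / 23.6% = 0.547
Birchway: Sharpe ratio = (5.5% − 1.8%) / 24.8% = 0.149
Driftwood: Sharpe ratio = (21.1% − 1.8%) / 15.2% = 1.270
Highest: Driftwood (1.270).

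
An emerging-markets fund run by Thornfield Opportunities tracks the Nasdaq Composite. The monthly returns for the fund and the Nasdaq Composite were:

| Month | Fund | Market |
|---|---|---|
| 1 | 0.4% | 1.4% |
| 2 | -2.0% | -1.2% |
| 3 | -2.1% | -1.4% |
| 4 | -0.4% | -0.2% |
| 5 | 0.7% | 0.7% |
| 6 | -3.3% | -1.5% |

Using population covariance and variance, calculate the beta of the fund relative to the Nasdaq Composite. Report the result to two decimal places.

r̄p = -1.1167%,  r̄m = -0.3667%
Cov = Σ(rp − r̄p)(rm − r̄m) / 6 = 1.4939
Var(rm) = Σ(rm − r̄m)² / 6 = 1.2222
β = Cov / Var = 1.4939 / 1.2222 = 1.2223

1.22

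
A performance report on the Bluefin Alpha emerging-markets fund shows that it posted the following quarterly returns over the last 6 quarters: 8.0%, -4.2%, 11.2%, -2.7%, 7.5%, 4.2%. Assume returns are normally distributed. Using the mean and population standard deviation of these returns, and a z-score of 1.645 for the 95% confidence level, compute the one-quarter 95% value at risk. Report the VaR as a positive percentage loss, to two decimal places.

r̄ = (8 − 4.2 + 11.2 − 2.7 + 7.5 + 4.2) / 6 = 4.0000%
Population σ = √[Σ(r − r̄)² / 6] = √[192.2600 / 6] = √32.0433 = 5.6607%
VaR = −(r̄ − z·σ) = −(4.0000 − 1.645 × 5.6607) = −(-5.3119) = 5.3119%

5.31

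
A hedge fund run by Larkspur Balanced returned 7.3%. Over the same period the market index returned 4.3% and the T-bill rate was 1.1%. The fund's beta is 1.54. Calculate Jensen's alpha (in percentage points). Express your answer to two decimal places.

CAPM expected return = Rf + β(Rm − Rf) = 1.1% + 1.54 × (4.3% − 1.1%) = 1.1 + 1.54 × 3.20 = 6.0280%
Jensen's α = Rp − E[R] = 7.3% − 6.0280% = 1.2720

1.27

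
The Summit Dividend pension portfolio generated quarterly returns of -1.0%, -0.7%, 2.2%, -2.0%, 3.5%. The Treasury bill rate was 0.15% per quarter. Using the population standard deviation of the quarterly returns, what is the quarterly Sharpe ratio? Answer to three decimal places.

r̄ = (-1 − 0.7 + 2.2 − 2 + 3.5) / 5 = 0.4000%
Population σ = √[Σ(r − r̄)² / 5] = √[21.7800 / 5] = √4.3560 = 2.0871%
Sharpe = (r̄ − rf) / σ = (0.4000 − 0.15) / 2.0871 = 0.2500 / 2.0871 = 0.1198

0.120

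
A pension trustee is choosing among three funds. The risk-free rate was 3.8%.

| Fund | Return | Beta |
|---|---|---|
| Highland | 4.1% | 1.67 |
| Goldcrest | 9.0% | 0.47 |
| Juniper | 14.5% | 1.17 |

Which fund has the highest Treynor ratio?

Highland: Treynor = (4.1% − 3.8%) / 1.67 = 0.180
Goldcrest: Treynor = (9.0% − 3.8%) / 0.47 = 11.064
Juniper: Treynor = (14.5% − 3.8%) / 1.17 = 9.145
Highest: Goldcrest (11.064).

Goldcrest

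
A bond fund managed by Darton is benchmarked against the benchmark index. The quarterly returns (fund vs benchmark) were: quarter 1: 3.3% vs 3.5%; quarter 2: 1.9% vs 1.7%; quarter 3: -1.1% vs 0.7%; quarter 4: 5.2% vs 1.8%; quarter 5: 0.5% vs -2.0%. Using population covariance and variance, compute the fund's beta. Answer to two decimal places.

r̄p = 1.9600%,  r̄m = 1.1400%
Cov = Σ(rp − r̄p)(rm − r̄m) / 5 = 2.2396
Var(rm) = Σ(rm − r̄m)² / 5 = 3.2744
β = Cov / Var = 2.2396 / 3.2744 = 0.6840

0.68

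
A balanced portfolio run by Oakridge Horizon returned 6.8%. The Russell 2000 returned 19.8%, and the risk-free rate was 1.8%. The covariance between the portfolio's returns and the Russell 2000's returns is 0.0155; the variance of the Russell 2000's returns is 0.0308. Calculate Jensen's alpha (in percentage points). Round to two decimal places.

-4.06

β = Cov / Var = 0.0155 / 0.0308 = 0.5032
E[R] = Rf + β(Rm − Rf) = 1.8% + 0.5032 × (19.8% − 1.8%) = 10.8576%
α = Rp − E[R] = 6.8% − 10.8576% = -4.0576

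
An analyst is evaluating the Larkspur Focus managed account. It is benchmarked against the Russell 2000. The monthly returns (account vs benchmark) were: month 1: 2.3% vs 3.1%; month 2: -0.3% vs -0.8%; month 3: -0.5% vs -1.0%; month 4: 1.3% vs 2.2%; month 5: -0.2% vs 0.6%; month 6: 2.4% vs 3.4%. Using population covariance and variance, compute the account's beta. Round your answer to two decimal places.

0.67

r̄p = 0.8333%,  r̄m = 1.2500%
Cov = Σ(rp − r̄p)(rm − r̄m) / 6 = 2.0867
Var(rm) = Σ(rm − r̄m)² / 6 = 3.1058
β = Cov / Var = 2.0867 / 3.1058 = 0.6719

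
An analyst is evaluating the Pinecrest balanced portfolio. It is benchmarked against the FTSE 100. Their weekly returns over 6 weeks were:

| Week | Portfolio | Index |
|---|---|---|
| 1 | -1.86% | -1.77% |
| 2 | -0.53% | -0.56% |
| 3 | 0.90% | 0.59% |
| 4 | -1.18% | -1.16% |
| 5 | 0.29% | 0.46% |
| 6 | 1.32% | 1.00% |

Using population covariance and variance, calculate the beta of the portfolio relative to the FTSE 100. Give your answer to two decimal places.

r̄p = -0.1767%,  r̄m = -0.2400%
Cov = Σ(rp − r̄p)(rm − r̄m) / 6 = 1.1146
Var(rm) = Σ(rm − r̄m)² / 6 = 1.0010
β = Cov / Var = 1.1146 / 1.0010 = 1.1135

1.11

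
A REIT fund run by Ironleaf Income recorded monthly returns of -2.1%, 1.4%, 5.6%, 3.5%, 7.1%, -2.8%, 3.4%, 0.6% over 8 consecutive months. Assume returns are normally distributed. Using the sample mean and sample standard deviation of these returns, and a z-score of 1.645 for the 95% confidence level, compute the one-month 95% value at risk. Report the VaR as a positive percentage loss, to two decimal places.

3.65

Mean return r̄ = 16.70 / 8 = 2.0875%
Σ(r − r̄)² = (-2.1 − 2.0875)² + (1.4 − 2.0875)² + … = 85.2888
σ = √[85.2888 / 7] = 3.4906%
VaR = −(r̄ − z·σ) = −(2.0875 − 1.645 × 3.4906) = −(-3.6545) = 3.6545%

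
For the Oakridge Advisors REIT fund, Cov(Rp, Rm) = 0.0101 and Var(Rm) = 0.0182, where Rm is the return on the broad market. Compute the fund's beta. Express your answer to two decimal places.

β = Cov(Rp, Rm) / Var(Rm) = 0.0101 / 0.0182 = 0.5549

0.55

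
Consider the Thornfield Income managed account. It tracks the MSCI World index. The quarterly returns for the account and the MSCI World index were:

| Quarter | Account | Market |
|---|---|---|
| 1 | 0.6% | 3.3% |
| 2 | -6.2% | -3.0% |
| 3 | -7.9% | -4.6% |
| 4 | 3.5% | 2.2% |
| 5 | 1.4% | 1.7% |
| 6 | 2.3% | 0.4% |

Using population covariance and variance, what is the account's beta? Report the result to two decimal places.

r̄p = -1.0500%,  r̄m = 0.0000%
Cov = Σ(rp − r̄p)(rm − r̄m) / 6 = 11.3200
Var(rm) = Σ(rm − r̄m)² / 6 = 8.1567
β = Cov / Var = 11.3200 / 8.1567 = 1.3878

1.39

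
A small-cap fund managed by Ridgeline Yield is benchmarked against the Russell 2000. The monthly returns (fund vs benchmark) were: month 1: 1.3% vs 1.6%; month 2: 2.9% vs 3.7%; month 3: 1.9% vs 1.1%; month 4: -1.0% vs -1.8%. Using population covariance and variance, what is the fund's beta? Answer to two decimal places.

r̄p = 1.2750%,  r̄m = 1.1500%
Cov = Σ(rp − r̄p)(rm − r̄m) / 4 = 2.7088
Var(rm) = Σ(rm − r̄m)² / 4 = 3.8525
β = Cov / Var = 2.7088 / 3.8525 = 0.7031

0.70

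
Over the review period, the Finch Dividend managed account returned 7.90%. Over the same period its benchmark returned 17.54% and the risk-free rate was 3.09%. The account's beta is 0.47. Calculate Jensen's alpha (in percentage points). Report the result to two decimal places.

CAPM expected return = Rf + β(Rm − Rf) = 3.09% + 0.47 × (17.54% − 3.09%) = 3.09 + 0.47 × 14.45 = 9.8815%
Jensen's α = Rp − E[R] = 7.90% − 9.8815% = -1.9815

-1.98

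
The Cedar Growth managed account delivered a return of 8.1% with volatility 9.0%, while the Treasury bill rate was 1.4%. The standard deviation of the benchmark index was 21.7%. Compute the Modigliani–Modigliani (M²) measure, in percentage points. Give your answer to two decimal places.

Sharpe = (Rp − Rf) / σp = (8.1% − 1.4%) / 9.0% = 0.7444
M² = Rf + Sharpe × σm = 1.4% + 0.7444 × 21.7% = 17.5535%

17.55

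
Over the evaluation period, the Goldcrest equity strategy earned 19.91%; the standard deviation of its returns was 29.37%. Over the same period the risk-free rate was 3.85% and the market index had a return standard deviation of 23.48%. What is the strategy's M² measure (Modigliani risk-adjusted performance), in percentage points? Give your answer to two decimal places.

Sharpe = (Rp − Rf) / σp = (19.91% − 3.85%) / 29.37% = 0.5468
M² = Rf + Sharpe × σm = 3.85% + 0.5468 × 23.48% = 16.6889%

16.69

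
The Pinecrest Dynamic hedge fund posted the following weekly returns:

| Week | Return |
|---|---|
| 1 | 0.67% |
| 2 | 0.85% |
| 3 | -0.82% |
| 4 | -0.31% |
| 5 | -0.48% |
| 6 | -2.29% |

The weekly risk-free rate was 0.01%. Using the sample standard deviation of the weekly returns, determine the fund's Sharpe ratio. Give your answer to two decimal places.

-0.36

Mean return μ = -2.380 / 6 = -0.3967%
Sample std dev = √[6.4703 / 5] = 1.1376%
Sharpe = (μ − rf) / σ = (-0.3967 − 0.01) / 1.1376 = -0.4067 / 1.1376 = -0.3575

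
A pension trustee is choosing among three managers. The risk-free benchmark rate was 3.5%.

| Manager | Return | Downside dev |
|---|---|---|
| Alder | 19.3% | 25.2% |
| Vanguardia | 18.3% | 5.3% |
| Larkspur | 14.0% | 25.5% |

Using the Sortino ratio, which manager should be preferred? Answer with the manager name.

Alder: Sortino ratio = (19.3% − 3.5%) / 25.2% = 0.627
Vanguardia: Sortino ratio = (18.3% − 3.5%) / 5.3% = 2.792
Larkspur: Sortino ratio = (14.0% − 3.5%) / 25.5% = 0.412
Highest: Vanguardia (2.792).

Vanguardia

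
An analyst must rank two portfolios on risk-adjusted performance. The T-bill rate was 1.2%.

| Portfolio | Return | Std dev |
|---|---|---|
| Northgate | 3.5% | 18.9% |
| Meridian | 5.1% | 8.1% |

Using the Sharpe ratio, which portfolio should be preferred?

Northgate: Sharpe ratio = (3.5% − 1.2%) / 18.9% = 0.122
Meridian: Sharpe ratio = (5.1% − 1.2%) / 8.1% = 0.481
Highest: Meridian (0.481).

Meridian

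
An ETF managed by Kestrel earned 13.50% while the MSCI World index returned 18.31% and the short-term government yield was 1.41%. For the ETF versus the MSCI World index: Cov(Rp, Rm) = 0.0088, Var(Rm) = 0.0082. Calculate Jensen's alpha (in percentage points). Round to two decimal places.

-6.05

β = Cov / Var = 0.0088 / 0.0082 = 1.0732
E[R] = Rf + β(Rm − Rf) = 1.41% + 1.0732 × (18.31% − 1.41%) = 19.5471%
α = Rp − E[R] = 13.50% − 19.5471% = -6.0471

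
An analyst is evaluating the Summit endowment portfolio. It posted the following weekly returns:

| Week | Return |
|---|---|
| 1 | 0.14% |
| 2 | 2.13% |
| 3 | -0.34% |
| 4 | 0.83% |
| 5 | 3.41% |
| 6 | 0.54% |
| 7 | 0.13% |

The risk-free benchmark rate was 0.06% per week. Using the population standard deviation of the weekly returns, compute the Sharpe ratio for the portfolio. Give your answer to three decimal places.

0.745

r̄ = (0.14 + 2.13 − 0.34 + 0.83 + 3.41 + 0.54 + 0.13) / 7 = 6.840 / 7 = 0.9771%
Σ(r − r̄)² = 10.6139; population σ = √(10.6139/7) = 1.2314%
Sharpe = (r̄ − rf) / σ = (0.9771 − 0.06) / 1.2314 = 0.9171 / 1.2314 = 0.7448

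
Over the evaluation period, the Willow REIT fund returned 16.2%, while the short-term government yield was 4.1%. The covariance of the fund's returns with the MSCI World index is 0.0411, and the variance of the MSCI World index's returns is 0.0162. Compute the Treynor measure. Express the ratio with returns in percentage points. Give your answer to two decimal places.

4.77

β = Cov / Var = 0.0411 / 0.0162 = 2.5370
Treynor = (Rp − Rf) / β = (16.2% − 4.1%) / 2.5370 = 12.10 / 2.5370 = 4.7694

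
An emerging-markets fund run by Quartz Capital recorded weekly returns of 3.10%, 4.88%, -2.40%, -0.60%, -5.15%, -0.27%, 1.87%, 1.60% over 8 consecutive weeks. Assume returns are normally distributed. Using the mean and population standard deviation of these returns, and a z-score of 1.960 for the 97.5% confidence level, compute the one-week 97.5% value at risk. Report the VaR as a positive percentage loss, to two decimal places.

5.46

Mean return r̄ = 3.030 / 8 = 0.3788%
Population std dev = √[71.0491 / 8] = 2.9801%
VaR = −(r̄ − z·σ) = −(0.3788 − 1.960 × 2.9801) = −(-5.4622) = 5.4622%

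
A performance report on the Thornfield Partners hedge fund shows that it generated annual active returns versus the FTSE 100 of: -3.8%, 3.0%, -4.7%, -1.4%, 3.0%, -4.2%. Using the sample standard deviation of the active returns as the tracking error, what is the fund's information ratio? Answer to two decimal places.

Mean return r̄ = -8.10 / 6 = -1.3500%
Sample std dev = √[63.1950 / 5] = 3.5551%
IR = r̄ / tracking error = -1.3500 / 3.5551 = -0.3797

-0.38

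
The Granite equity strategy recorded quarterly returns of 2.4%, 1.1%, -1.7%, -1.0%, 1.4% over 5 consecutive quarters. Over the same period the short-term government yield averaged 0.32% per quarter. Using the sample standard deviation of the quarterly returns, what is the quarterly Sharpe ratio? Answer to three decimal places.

0.070

r̄ = (2.4 + 1.1 − 1.7 − 1 + 1.4) / 5 = 0.4400%
Σ(r − r̄)² = 11.8520; sample σ = √(11.8520/4) = 1.7213%
Sharpe = (r̄ − rf) / σ = (0.4400 − 0.32) / 1.7213 = 0.1200 / 1.7213 = 0.0697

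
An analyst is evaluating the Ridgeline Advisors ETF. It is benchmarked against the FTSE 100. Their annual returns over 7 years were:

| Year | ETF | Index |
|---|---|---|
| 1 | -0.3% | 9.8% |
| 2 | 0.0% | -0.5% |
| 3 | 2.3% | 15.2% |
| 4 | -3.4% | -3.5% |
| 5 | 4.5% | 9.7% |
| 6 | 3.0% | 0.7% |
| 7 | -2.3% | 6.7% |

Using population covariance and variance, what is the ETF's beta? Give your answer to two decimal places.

0.20

r̄p = 0.5429%,  r̄m = 5.4429%
Cov = Σ(rp − r̄p)(rm − r̄m) / 7 = 7.6539
Var(rm) = Σ(rm − r̄m)² / 7 = 38.8110
β = Cov / Var = 7.6539 / 38.8110 = 0.1972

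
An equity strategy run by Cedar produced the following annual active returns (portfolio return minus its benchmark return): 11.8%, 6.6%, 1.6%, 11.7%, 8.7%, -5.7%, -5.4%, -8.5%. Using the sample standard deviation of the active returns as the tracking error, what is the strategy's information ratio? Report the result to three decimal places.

r̄ = (11.8 + 6.6 + 1.6 + 11.7 + 8.7 − 5.7 − 5.4 − 8.5) / 8 = 20.80 / 8 = 2.6000%
Sample σ = √[Σ(r − r̄)² / 7] = √[477.7600 / 7] = √68.2514 = 8.2614%
IR = r̄ / tracking error = 2.6000 / 8.2614 = 0.3147

0.315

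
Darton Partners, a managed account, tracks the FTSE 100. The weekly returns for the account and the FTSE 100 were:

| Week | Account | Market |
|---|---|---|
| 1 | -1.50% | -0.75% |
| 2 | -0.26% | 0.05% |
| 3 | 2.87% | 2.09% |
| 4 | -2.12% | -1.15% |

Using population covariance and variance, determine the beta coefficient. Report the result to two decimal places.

r̄p = -0.2525%,  r̄m = 0.0600%
Cov = Σ(rp − r̄p)(rm − r̄m) / 4 = 2.4022
Var(rm) = Σ(rm − r̄m)² / 4 = 1.5603
β = Cov / Var = 2.4022 / 1.5603 = 1.5396

1.54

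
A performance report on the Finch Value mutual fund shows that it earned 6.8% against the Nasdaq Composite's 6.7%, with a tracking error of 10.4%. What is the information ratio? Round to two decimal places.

IR = (Rp − Rb) / TE = (6.8% − 6.7%) / 10.4% = 0.10% / 10.4% = 0.0096

0.01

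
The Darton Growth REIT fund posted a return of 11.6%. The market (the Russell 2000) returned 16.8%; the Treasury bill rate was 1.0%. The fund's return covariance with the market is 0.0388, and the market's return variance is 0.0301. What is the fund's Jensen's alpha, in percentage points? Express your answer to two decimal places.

-9.77

β = Cov / Var = 0.0388 / 0.0301 = 1.2890
E[R] = Rf + β(Rm − Rf) = 1.0% + 1.2890 × (16.8% − 1.0%) = 21.3662%
α = Rp − E[R] = 11.6% − 21.3662% = -9.7662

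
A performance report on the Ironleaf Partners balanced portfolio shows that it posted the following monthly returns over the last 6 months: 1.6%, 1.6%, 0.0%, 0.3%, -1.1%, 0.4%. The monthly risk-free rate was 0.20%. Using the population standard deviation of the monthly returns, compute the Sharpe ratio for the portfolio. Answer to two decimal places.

0.28

Mean return r̄ = 2.80 / 6 = 0.4667%
Population σ = √[Σ(r − r̄)² / 6] = √[5.2733 / 6] = √0.8789 = 0.9375%
Sharpe = (r̄ − rf) / σ = (0.4667 − 0.2) / 0.9375 = 0.2667 / 0.9375 = 0.2845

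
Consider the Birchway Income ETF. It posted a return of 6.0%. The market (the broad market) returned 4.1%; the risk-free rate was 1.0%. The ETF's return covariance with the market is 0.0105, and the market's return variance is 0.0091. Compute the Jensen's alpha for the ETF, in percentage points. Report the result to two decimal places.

β = Cov / Var = 0.0105 / 0.0091 = 1.1538
E[R] = Rf + β(Rm − Rf) = 1.0% + 1.1538 × (4.1% − 1.0%) = 4.5768%
α = Rp − E[R] = 6.0% − 4.5768% = 1.4232

1.42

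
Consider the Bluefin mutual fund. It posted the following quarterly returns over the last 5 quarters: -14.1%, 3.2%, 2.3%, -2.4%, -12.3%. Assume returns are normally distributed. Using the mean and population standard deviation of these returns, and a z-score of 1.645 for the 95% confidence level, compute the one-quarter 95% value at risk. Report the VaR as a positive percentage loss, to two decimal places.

r̄ = (-14.1 + 3.2 + 2.3 − 2.4 − 12.3) / 5 = -4.6600%
Population std dev = √[262.8120 / 5] = 7.2500%
VaR = −(r̄ − z·σ) = −(-4.6600 − 1.645 × 7.2500) = −(-16.5863) = 16.5863%

16.59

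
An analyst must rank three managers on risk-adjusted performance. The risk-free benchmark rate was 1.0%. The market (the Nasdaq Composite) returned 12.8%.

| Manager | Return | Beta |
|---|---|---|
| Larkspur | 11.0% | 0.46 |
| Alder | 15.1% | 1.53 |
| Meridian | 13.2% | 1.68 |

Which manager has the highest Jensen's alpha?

Larkspur

Larkspur: α = 11.0% − [1.0% + 0.46 × (12.8% − 1.0%)] = 4.572
Alder: α = 15.1% − [1.0% + 1.53 × (12.8% − 1.0%)] = -3.954
Meridian: α = 13.2% − [1.0% + 1.68 × (12.8% − 1.0%)] = -7.624
Highest: Larkspur (4.572).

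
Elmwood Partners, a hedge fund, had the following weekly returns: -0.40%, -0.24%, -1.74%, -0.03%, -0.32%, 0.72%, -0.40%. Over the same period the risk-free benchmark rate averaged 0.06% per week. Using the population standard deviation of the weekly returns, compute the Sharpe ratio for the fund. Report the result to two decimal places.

r̄ = (-0.4 − 0.24 − 1.74 − 0.03 − 0.32 + 0.72 − 0.4) / 7 = -2.410 / 7 = -0.3443%
Population std dev = √[3.1972 / 7] = 0.6758%
Sharpe = (r̄ − rf) / σ = (-0.3443 − 0.06) / 0.6758 = -0.4043 / 0.6758 = -0.5983

-0.60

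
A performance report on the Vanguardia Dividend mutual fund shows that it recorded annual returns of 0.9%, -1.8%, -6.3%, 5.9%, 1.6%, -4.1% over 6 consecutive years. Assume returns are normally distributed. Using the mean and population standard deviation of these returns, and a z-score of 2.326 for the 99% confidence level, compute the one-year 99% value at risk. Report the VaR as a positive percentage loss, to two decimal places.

9.91

μ = (0.9 − 1.8 − 6.3 + 5.9 + 1.6 − 4.1) / 6 = -3.80 / 6 = -0.6333%
Σ(r − μ)² = 95.5133; population σ = √(95.5133/6) = 3.9898%
VaR = −(μ − z·σ) = −(-0.6333 − 2.326 × 3.9898) = −(-9.9136) = 9.9136%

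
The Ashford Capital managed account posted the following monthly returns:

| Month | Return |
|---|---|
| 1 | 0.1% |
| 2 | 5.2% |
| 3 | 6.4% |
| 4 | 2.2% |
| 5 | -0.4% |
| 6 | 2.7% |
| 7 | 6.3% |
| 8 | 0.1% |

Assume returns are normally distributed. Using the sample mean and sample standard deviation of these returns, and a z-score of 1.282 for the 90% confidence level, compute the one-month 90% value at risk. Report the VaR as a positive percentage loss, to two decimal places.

0.81

r̄ = (0.1 + 5.2 + 6.4 + 2.2 − 0.4 + 2.7 + 6.3 + 0.1) / 8 = 22.60 / 8 = 2.8250%
Σ(r − r̄)² = 56.1550; sample σ = √(56.1550/7) = 2.8323%
VaR = −(r̄ − z·σ) = −(2.8250 − 1.282 × 2.8323) = −(-0.8060) = 0.8060%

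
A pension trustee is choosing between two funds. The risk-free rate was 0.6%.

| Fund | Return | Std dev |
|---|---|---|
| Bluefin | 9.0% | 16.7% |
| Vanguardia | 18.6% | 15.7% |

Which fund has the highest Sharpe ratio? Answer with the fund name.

Vanguardia

Bluefin: Sharpe ratio = (9.0% − 0.6%) / 16.7% = 0.503
Vanguardia: Sharpe ratio = (18.6% − 0.6%) / 15.7% = 1.146
Highest: Vanguardia (1.146).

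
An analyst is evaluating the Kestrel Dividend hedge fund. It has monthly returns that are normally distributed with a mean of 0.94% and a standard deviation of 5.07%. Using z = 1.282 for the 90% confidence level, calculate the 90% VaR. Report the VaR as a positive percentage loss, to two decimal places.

5.56

VaR (as % loss) = −(μ − z·σ) = −(0.94% − 1.282 × 5.07%) = −(-5.55974%) = 5.55974%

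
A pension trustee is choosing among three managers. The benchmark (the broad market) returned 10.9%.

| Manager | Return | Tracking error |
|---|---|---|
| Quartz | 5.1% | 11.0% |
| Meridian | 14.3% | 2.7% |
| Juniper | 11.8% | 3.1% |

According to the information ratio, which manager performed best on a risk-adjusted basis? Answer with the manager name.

Quartz: IR = (5.1% − 10.9%) / 11.0% = -0.527
Meridian: IR = (14.3% − 10.9%) / 2.7% = 1.259
Juniper: IR = (11.8% − 10.9%) / 3.1% = 0.290
Highest: Meridian (1.259).

Meridian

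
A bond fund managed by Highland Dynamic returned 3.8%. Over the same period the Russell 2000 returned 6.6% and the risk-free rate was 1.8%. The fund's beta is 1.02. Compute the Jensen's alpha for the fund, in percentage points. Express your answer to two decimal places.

CAPM expected return = Rf + β(Rm − Rf) = 1.8% + 1.02 × (6.6% − 1.8%) = 1.8 + 1.02 × 4.80 = 6.6960%
Jensen's α = Rp − E[R] = 3.8% − 6.6960% = -2.8960

-2.90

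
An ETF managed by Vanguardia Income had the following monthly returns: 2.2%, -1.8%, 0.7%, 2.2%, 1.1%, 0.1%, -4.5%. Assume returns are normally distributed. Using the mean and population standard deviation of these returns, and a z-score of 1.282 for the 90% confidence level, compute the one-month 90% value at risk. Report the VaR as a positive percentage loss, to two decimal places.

2.86

r̄ = (2.2 − 1.8 + 0.7 + 2.2 + 1.1 + 0.1 − 4.5) / 7 = 0.0000%
Σ(r − r̄)² = (2.2 − 0.0000)² + (-1.8 − 0.0000)² + (0.7 − 0.0000)² + … = 34.8800
population σ = √(34.8800 / 7) = √4.9829 = 2.2322%
VaR = −(r̄ − z·σ) = −(0.0000 − 1.282 × 2.2322) = −(-2.8617) = 2.8617%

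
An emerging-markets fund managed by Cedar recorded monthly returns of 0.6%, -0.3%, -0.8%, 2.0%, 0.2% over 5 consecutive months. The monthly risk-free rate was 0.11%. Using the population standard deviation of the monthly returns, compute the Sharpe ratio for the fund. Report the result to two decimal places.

r̄ = (0.6 − 0.3 − 0.8 + 2 + 0.2) / 5 = 1.70 / 5 = 0.3400%
Σ(r − r̄)² = (0.6 − 0.3400)² + (-0.3 − 0.3400)² + … = 4.5520
population σ = √(4.5520 / 5) = √0.9104 = 0.9541%
Sharpe = (r̄ − rf) / σ = (0.3400 − 0.11) / 0.9541 = 0.2300 / 0.9541 = 0.2411

0.24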